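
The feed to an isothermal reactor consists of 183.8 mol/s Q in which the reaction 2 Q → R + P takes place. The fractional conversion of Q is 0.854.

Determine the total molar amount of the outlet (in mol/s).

Q reacted = 0.854 × 183.8 = 157 mol/s; ν_Q = −2, so ξ = 157/2 = 78.48 mol/s.
Outlet amounts (n = n₀ + ν ξ):
  Q: 183.8 − 2(78.48) = 26.83
  R: 0 + 1(78.48) = 78.48
  P: 0 + 1(78.48) = 78.48
Total out = 26.83 + 78.48 + 78.48 = 183.8 mol/s.

184 mol/s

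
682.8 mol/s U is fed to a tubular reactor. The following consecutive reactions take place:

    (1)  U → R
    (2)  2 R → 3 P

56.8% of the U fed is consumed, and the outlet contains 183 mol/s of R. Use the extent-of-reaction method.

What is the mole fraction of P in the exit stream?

Conversion of U: U consumed = 1ξ₁ = 0.568 × 682.8 → ξ₁ = 387.8 mol/s.
R balance: n_R = 0 + 1ξ₁ − 2ξ₂ = 183 → ξ₂ = (1·387.8 − 183)/2 = 102.4 mol/s.
Outlet amounts (n = n₀ + Σ ν·ξ):
  U: 682.8 − 1(387.8) = 295
  R: 0 + 1(387.8) − 2(102.4) = 183
  P: 0 + 3(102.4) = 307.2
Total out = 785.2 mol/s; y_P = 307.2 / 785.2 = 0.3913.

0.391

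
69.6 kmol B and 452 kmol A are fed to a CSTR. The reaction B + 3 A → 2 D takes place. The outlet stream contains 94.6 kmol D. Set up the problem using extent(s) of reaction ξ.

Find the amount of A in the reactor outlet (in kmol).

310 kmol

For D: n = n₀ + 2ξ → 94.6 = 0 + 2ξ, giving ξ = 47.3 kmol.
Outlet amounts (n = n₀ + ν ξ):
  B: 69.6 − 1(47.3) = 22.3
  A: 452 − 3(47.3) = 310.1
  D: 0 + 2(47.3) = 94.6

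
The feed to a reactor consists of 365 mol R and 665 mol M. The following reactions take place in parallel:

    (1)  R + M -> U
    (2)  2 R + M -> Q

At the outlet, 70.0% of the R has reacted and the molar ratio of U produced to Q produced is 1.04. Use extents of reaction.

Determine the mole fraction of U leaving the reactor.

Conversion of R: R consumed = 0.7 × 365 = 255.5 mol = 1ξ₁ + 2ξ₂.
Selectivity: 1ξ₁ / (1ξ₂) = 1.04 → ξ₁ = 1.04 ξ₂.
Substitute: (1·1.04 + 2) ξ₂ = 255.5 → ξ₂ = 84.05 mol, ξ₁ = 87.41 mol.
Outlet amounts (n = n₀ + Σ ν·ξ):
  R: 365 − 1(87.41) − 2(84.05) = 109.5
  M: 665 − 1(87.41) − 1(84.05) = 493.5
  U: 0 + 1(87.41) = 87.41
  Q: 0 + 1(84.05) = 84.05
Total out = 774.5 mol; y_U = 87.41 / 774.5 = 0.1129.

0.113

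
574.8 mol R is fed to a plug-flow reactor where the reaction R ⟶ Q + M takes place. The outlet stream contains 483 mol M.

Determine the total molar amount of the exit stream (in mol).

For M: n = n₀ + 1ξ → 483 = 0 + 1ξ, giving ξ = 483 mol.
Outlet amounts (n = n₀ + ν ξ):
  R: 574.8 − 1(483) = 91.8
  Q: 0 + 1(483) = 483
  M: 0 + 1(483) = 483
Total out = 91.8 + 483 + 483 = 1058 mol.

1060 mol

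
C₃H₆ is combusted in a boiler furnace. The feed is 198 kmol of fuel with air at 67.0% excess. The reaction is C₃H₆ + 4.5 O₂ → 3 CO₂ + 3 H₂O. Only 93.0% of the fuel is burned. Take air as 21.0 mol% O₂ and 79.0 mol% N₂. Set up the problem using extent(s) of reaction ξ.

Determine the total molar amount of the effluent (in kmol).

7380 kmol

Stoichiometric O₂ = 4.5 × 198 = 891 kmol; O₂ fed = 891 × 1.670 = 1488 kmol.
N₂ fed = 1488 × 79/21 = 5598 kmol.
Fuel reacted = 0.93 × 198 → ξ = 184.1 kmol.
Outlet (n = n₀ + ν ξ):
  C₃H₆: 198 − 1(184.1) = 13.86
  O₂: 1488 − 4.5(184.1) = 659.3
  N₂: 5598 (inert)
  CO₂: 0 + 3(184.1) = 552.4
  H₂O: 0 + 3(184.1) = 552.4
Total out = 13.86 + 659.3 + 5598 + 552.4 + 552.4 = 7376 kmol.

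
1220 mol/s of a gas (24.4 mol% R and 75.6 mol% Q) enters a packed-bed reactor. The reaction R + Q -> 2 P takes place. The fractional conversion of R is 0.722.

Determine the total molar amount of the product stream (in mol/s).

1220 mol/s

R reacted = 0.722 × 297.7 = 214.9 mol/s; ν_R = −1, so ξ = 214.9/1 = 214.9 mol/s.
Outlet amounts (n = n₀ + ν ξ):
  R: 297.7 − 1(214.9) = 82.76
  Q: 922.3 − 1(214.9) = 707.4
  P: 0 + 2(214.9) = 429.8
Total out = 82.76 + 707.4 + 429.8 = 1220 mol/s.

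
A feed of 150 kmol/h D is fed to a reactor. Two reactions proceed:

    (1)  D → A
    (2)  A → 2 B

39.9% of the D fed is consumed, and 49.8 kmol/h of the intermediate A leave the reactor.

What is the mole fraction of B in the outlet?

Conversion of D: D consumed = 1ξ₁ = 0.399 × 150 → ξ₁ = 59.85 kmol/h.
A balance: n_A = 0 + 1ξ₁ − 1ξ₂ = 49.8 → ξ₂ = (1·59.85 − 49.8)/1 = 10.05 kmol/h.
Outlet amounts (n = n₀ + Σ ν·ξ):
  D: 150 − 1(59.85) = 90.15
  A: 0 + 1(59.85) − 1(10.05) = 49.8
  B: 0 + 2(10.05) = 20.1
Total out = 160.1 kmol/h; y_B = 20.1 / 160.1 = 0.1256.

0.126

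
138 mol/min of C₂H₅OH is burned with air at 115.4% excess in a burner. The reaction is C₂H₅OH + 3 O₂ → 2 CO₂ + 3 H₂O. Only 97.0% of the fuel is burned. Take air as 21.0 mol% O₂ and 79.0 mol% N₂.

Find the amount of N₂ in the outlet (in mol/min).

Stoichiometric O₂ = 3 × 138 = 414 mol/min; O₂ fed = 414 × 2.154 = 891.8 mol/min.
N₂ fed = 891.8 × 79/21 = 3355 mol/min.
Fuel reacted = 0.97 × 138 → ξ = 133.9 mol/min.
Outlet (n = n₀ + ν ξ):
  C₂H₅OH: 138 − 1(133.9) = 4.14
  O₂: 891.8 − 3(133.9) = 490.2
  N₂: 3355 (inert)
  CO₂: 0 + 2(133.9) = 267.7
  H₂O: 0 + 3(133.9) = 401.6

3350 mol/min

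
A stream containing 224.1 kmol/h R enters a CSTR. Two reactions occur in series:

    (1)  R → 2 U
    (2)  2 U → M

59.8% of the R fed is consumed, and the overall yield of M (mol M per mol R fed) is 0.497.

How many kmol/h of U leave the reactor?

45.3 kmol/h

Conversion of R: R consumed = 1ξ₁ = 0.598 × 224.1 → ξ₁ = 134 kmol/h.
Yield of M: 1ξ₂ / 224.1 = 0.497 → ξ₂ = 111.4 kmol/h.
Outlet amounts (n = n₀ + Σ ν·ξ):
  R: 224.1 − 1(134) = 90.09
  U: 0 + 2(134) − 2(111.4) = 45.27
  M: 0 + 1(111.4) = 111.4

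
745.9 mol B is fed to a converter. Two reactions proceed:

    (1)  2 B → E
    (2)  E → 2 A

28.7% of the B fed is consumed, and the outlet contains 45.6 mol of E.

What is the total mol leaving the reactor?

700 mol

Conversion of B: B consumed = 2ξ₁ = 0.287 × 745.9 → ξ₁ = 107 mol.
E balance: n_E = 0 + 1ξ₁ − 1ξ₂ = 45.6 → ξ₂ = (1·107 − 45.6)/1 = 61.44 mol.
Outlet amounts (n = n₀ + Σ ν·ξ):
  B: 745.9 − 2(107) = 531.8
  E: 0 + 1(107) − 1(61.44) = 45.6
  A: 0 + 2(61.44) = 122.9
Total out = 531.8 + 45.6 + 122.9 = 700.3 mol.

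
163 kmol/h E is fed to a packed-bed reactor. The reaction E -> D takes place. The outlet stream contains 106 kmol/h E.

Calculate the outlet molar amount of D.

For E: n = n₀ − 1ξ → 106 = 163 − 1ξ, giving ξ = 57 kmol/h.
Outlet amounts (n = n₀ + ν ξ):
  E: 163 − 1(57) = 106
  D: 0 + 1(57) = 57

57 kmol/h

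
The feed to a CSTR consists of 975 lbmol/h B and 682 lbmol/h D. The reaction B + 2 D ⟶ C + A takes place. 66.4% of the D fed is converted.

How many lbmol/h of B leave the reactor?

749 lbmol/h

D reacted = 0.664 × 682 = 452.8 lbmol/h; ν_D = −2, so ξ = 452.8/2 = 226.4 lbmol/h.
Outlet amounts (n = n₀ + ν ξ):
  B: 975 − 1(226.4) = 748.6
  D: 682 − 2(226.4) = 229.2
  C: 0 + 1(226.4) = 226.4
  A: 0 + 1(226.4) = 226.4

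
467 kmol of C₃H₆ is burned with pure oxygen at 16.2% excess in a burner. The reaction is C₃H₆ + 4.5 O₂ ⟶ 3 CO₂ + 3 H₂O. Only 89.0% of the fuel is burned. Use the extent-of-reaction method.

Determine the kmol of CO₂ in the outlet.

Stoichiometric O₂ = 4.5 × 467 = 2102 kmol; O₂ fed = 2102 × 1.162 = 2442 kmol.
Fuel reacted = 0.89 × 467 → ξ = 415.6 kmol.
Outlet (n = n₀ + ν ξ):
  C₃H₆: 467 − 1(415.6) = 51.37
  O₂: 2442 − 4.5(415.6) = 571.6
  CO₂: 0 + 3(415.6) = 1247
  H₂O: 0 + 3(415.6) = 1247

1250 kmol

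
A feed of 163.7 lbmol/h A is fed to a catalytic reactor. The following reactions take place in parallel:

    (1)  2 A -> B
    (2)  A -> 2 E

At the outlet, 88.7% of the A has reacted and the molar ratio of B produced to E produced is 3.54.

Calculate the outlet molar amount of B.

Conversion of A: A consumed = 0.887 × 163.7 = 145.2 lbmol/h = 2ξ₁ + 1ξ₂.
Selectivity: 1ξ₁ / (2ξ₂) = 3.54 → ξ₁ = 7.08 ξ₂.
Substitute: (2·7.08 + 1) ξ₂ = 145.2 → ξ₂ = 9.578 lbmol/h, ξ₁ = 67.81 lbmol/h.
Outlet amounts (n = n₀ + Σ ν·ξ):
  A: 163.7 − 2(67.81) − 1(9.578) = 18.5
  B: 0 + 1(67.81) = 67.81
  E: 0 + 2(9.578) = 19.16

67.8 lbmol/h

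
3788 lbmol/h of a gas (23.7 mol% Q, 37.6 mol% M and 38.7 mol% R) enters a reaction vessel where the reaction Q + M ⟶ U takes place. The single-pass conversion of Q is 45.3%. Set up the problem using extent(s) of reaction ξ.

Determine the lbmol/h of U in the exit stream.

407 lbmol/h

Q reacted = 0.453 × 897.8 = 406.7 lbmol/h; ν_Q = −1, so ξ = 406.7/1 = 406.7 lbmol/h.
Outlet amounts (n = n₀ + ν ξ):
  Q: 897.8 − 1(406.7) = 491.1
  M: 1424 − 1(406.7) = 1018
  U: 0 + 1(406.7) = 406.7
  R: 1466 (inert)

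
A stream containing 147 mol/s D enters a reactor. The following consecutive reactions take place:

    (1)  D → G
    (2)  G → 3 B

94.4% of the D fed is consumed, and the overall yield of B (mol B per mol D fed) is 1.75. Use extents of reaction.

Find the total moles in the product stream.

Conversion of D: D consumed = 1ξ₁ = 0.944 × 147 → ξ₁ = 138.8 mol/s.
Yield of B: 3ξ₂ / 147 = 1.75 → ξ₂ = 85.75 mol/s.
Outlet amounts (n = n₀ + Σ ν·ξ):
  D: 147 − 1(138.8) = 8.232
  G: 0 + 1(138.8) − 1(85.75) = 53.02
  B: 0 + 3(85.75) = 257.2
Total out = 8.232 + 53.02 + 257.2 = 318.5 mol/s.

318 mol/s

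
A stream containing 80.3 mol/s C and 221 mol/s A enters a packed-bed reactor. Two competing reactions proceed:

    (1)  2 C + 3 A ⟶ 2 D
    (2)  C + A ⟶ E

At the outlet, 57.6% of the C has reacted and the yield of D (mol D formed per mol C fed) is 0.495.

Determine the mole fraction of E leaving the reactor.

0.0277

Yield of D: 2ξ₁ / 80.3 = 0.495 → ξ₁ = 19.87 mol/s.
Conversion of C: 2ξ₁ + 1ξ₂ = 0.576 × 80.3 = 46.25 → ξ₂ = 6.504 mol/s.
Outlet amounts (n = n₀ + Σ ν·ξ):
  C: 80.3 − 2(19.87) − 1(6.504) = 34.05
  A: 221 − 3(19.87) − 1(6.504) = 154.9
  D: 0 + 2(19.87) = 39.75
  E: 0 + 1(6.504) = 6.504
Total out = 235.2 mol/s; y_E = 6.504 / 235.2 = 0.02766.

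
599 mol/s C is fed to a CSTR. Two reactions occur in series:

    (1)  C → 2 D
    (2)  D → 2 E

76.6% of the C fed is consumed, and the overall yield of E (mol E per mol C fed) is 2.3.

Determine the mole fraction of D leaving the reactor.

Conversion of C: C consumed = 1ξ₁ = 0.766 × 599 → ξ₁ = 458.8 mol/s.
Yield of E: 2ξ₂ / 599 = 2.3 → ξ₂ = 688.8 mol/s.
Outlet amounts (n = n₀ + Σ ν·ξ):
  C: 599 − 1(458.8) = 140.2
  D: 0 + 2(458.8) − 1(688.8) = 228.8
  E: 0 + 2(688.8) = 1378
Total out = 1747 mol/s; y_D = 228.8 / 1747 = 0.131.

0.131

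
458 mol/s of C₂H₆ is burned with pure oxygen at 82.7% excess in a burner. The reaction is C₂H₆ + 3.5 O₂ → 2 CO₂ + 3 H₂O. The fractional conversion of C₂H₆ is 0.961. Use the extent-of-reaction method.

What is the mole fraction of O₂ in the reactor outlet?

Stoichiometric O₂ = 3.5 × 458 = 1603 mol/s; O₂ fed = 1603 × 1.827 = 2929 mol/s.
Fuel reacted = 0.961 × 458 → ξ = 440.1 mol/s.
Outlet (n = n₀ + ν ξ):
  C₂H₆: 458 − 1(440.1) = 17.86
  O₂: 2929 − 3.5(440.1) = 1388
  CO₂: 0 + 2(440.1) = 880.3
  H₂O: 0 + 3(440.1) = 1320
Total out = 3607 mol/s; y_O₂ = 1388 / 3607 = 0.3849.

0.385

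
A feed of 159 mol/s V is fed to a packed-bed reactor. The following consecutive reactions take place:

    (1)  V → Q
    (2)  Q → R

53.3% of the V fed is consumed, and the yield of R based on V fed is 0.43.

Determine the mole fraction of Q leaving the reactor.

0.103

Conversion of V: V consumed = 1ξ₁ = 0.533 × 159 → ξ₁ = 84.75 mol/s.
Yield of R: 1ξ₂ / 159 = 0.43 → ξ₂ = 68.37 mol/s.
Outlet amounts (n = n₀ + Σ ν·ξ):
  V: 159 − 1(84.75) = 74.25
  Q: 0 + 1(84.75) − 1(68.37) = 16.38
  R: 0 + 1(68.37) = 68.37
Total out = 159 mol/s; y_Q = 16.38 / 159 = 0.103.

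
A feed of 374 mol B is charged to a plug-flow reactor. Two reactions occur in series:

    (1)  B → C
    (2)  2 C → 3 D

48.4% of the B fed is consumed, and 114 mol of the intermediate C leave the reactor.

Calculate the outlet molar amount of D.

101 mol

Conversion of B: B consumed = 1ξ₁ = 0.484 × 374 → ξ₁ = 181 mol.
C balance: n_C = 0 + 1ξ₁ − 2ξ₂ = 114 → ξ₂ = (1·181 − 114)/2 = 33.51 mol.
Outlet amounts (n = n₀ + Σ ν·ξ):
  B: 374 − 1(181) = 193
  C: 0 + 1(181) − 2(33.51) = 114
  D: 0 + 3(33.51) = 100.5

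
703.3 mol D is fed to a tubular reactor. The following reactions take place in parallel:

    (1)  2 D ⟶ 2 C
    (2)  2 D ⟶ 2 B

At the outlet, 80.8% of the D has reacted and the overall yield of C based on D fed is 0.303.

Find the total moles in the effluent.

703 mol

Yield of C: 2ξ₁ / 703.3 = 0.303 → ξ₁ = 106.5 mol.
Conversion of D: 2ξ₁ + 2ξ₂ = 0.808 × 703.3 = 568.3 → ξ₂ = 177.6 mol.
Outlet amounts (n = n₀ + Σ ν·ξ):
  D: 703.3 − 2(106.5) − 2(177.6) = 135
  C: 0 + 2(106.5) = 213.1
  B: 0 + 2(177.6) = 355.2
Total out = 135 + 213.1 + 355.2 = 703.3 mol.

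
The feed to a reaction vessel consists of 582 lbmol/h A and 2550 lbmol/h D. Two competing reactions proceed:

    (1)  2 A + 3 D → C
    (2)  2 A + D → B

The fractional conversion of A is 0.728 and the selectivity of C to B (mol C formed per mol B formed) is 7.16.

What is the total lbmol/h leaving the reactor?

2340 lbmol/h

Conversion of A: A consumed = 0.728 × 582 = 423.7 lbmol/h = 2ξ₁ + 2ξ₂.
Selectivity: 1ξ₁ / (1ξ₂) = 7.16 → ξ₁ = 7.16 ξ₂.
Substitute: (2·7.16 + 2) ξ₂ = 423.7 → ξ₂ = 25.96 lbmol/h, ξ₁ = 185.9 lbmol/h.
Outlet amounts (n = n₀ + Σ ν·ξ):
  A: 582 − 2(185.9) − 2(25.96) = 158.3
  D: 2550 − 3(185.9) − 1(25.96) = 1966
  C: 0 + 1(185.9) = 185.9
  B: 0 + 1(25.96) = 25.96
Total out = 158.3 + 1966 + 185.9 + 25.96 = 2337 lbmol/h.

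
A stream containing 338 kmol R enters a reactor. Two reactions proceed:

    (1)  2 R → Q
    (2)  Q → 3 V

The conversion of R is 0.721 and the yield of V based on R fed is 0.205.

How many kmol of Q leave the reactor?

98.8 kmol

Conversion of R: R consumed = 2ξ₁ = 0.721 × 338 → ξ₁ = 121.8 kmol.
Yield of V: 3ξ₂ / 338 = 0.205 → ξ₂ = 23.1 kmol.
Outlet amounts (n = n₀ + Σ ν·ξ):
  R: 338 − 2(121.8) = 94.3
  Q: 0 + 1(121.8) − 1(23.1) = 98.75
  V: 0 + 3(23.1) = 69.29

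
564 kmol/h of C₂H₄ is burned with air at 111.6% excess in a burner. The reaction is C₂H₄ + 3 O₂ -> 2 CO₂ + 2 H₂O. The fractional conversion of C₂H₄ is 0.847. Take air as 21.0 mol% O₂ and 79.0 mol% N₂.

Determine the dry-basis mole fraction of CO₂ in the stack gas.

0.0574

Stoichiometric O₂ = 3 × 564 = 1692 kmol/h; O₂ fed = 1692 × 2.116 = 3580 kmol/h.
N₂ fed = 3580 × 79/21 = 13470 kmol/h.
Fuel reacted = 0.847 × 564 → ξ = 477.7 kmol/h.
Outlet (n = n₀ + ν ξ):
  C₂H₄: 564 − 1(477.7) = 86.29
  O₂: 3580 − 3(477.7) = 2147
  N₂: 13470 (inert)
  CO₂: 0 + 2(477.7) = 955.4
  H₂O: 0 + 2(477.7) = 955.4
Dry total = 16660 kmol/h; y_CO₂ (dry) = 955.4 / 16660 = 0.05736.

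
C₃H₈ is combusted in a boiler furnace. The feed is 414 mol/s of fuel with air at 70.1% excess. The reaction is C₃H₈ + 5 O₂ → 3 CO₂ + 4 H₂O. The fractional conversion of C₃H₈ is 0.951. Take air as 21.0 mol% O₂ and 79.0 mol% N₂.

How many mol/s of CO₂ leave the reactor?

1180 mol/s

Stoichiometric O₂ = 5 × 414 = 2070 mol/s; O₂ fed = 2070 × 1.701 = 3521 mol/s.
N₂ fed = 3521 × 79/21 = 13250 mol/s.
Fuel reacted = 0.951 × 414 → ξ = 393.7 mol/s.
Outlet (n = n₀ + ν ξ):
  C₃H₈: 414 − 1(393.7) = 20.29
  O₂: 3521 − 5(393.7) = 1553
  N₂: 13250 (inert)
  CO₂: 0 + 3(393.7) = 1181
  H₂O: 0 + 4(393.7) = 1575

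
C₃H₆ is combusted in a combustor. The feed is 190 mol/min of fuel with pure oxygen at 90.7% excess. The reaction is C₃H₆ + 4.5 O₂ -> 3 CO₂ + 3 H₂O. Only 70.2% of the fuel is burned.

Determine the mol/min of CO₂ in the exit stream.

Stoichiometric O₂ = 4.5 × 190 = 855 mol/min; O₂ fed = 855 × 1.907 = 1630 mol/min.
Fuel reacted = 0.702 × 190 → ξ = 133.4 mol/min.
Outlet (n = n₀ + ν ξ):
  C₃H₆: 190 − 1(133.4) = 56.62
  O₂: 1630 − 4.5(133.4) = 1030
  CO₂: 0 + 3(133.4) = 400.1
  H₂O: 0 + 3(133.4) = 400.1

400 mol/min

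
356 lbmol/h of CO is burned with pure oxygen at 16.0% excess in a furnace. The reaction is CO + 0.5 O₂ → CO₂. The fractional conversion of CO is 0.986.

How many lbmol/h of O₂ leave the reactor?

31 lbmol/h

Stoichiometric O₂ = 0.5 × 356 = 178 lbmol/h; O₂ fed = 178 × 1.160 = 206.5 lbmol/h.
Fuel reacted = 0.986 × 356 → ξ = 351 lbmol/h.
Outlet (n = n₀ + ν ξ):
  CO: 356 − 1(351) = 4.984
  O₂: 206.5 − 0.5(351) = 30.97
  CO₂: 0 + 1(351) = 351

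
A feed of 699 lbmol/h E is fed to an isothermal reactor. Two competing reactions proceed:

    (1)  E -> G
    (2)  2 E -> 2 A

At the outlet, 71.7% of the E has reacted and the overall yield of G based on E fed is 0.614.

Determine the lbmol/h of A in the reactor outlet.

Yield of G: 1ξ₁ / 699 = 0.614 → ξ₁ = 429.2 lbmol/h.
Conversion of E: 1ξ₁ + 2ξ₂ = 0.717 × 699 = 501.2 → ξ₂ = 36 lbmol/h.
Outlet amounts (n = n₀ + Σ ν·ξ):
  E: 699 − 1(429.2) − 2(36) = 197.8
  G: 0 + 1(429.2) = 429.2
  A: 0 + 2(36) = 72

72 lbmol/h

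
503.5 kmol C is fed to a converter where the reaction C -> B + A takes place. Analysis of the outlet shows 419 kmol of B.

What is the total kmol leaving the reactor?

922 kmol

For B: n = n₀ + 1ξ → 419 = 0 + 1ξ, giving ξ = 419 kmol.
Outlet amounts (n = n₀ + ν ξ):
  C: 503.5 − 1(419) = 84.5
  B: 0 + 1(419) = 419
  A: 0 + 1(419) = 419
Total out = 84.5 + 419 + 419 = 922.5 kmol.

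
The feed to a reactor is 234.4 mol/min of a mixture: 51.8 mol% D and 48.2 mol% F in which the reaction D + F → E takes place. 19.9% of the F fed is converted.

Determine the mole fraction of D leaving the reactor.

F reacted = 0.199 × 113 = 22.48 mol/min; ν_F = −1, so ξ = 22.48/1 = 22.48 mol/min.
Outlet amounts (n = n₀ + ν ξ):
  D: 121.4 − 1(22.48) = 98.94
  F: 113 − 1(22.48) = 90.5
  E: 0 + 1(22.48) = 22.48
Total out = 211.9 mol/min; y_D = 98.94 / 211.9 = 0.4669.

0.467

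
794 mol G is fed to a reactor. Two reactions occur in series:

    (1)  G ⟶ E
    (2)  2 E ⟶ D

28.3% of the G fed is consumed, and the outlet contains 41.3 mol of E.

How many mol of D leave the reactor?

91.7 mol

Conversion of G: G consumed = 1ξ₁ = 0.283 × 794 → ξ₁ = 224.7 mol.
E balance: n_E = 0 + 1ξ₁ − 2ξ₂ = 41.3 → ξ₂ = (1·224.7 − 41.3)/2 = 91.7 mol.
Outlet amounts (n = n₀ + Σ ν·ξ):
  G: 794 − 1(224.7) = 569.3
  E: 0 + 1(224.7) − 2(91.7) = 41.3
  D: 0 + 1(91.7) = 91.7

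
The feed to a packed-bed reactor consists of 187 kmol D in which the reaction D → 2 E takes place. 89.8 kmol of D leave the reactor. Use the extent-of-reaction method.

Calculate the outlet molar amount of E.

194 kmol

For D: n = n₀ − 1ξ → 89.8 = 187 − 1ξ, giving ξ = 97.2 kmol.
Outlet amounts (n = n₀ + ν ξ):
  D: 187 − 1(97.2) = 89.8
  E: 0 + 2(97.2) = 194.4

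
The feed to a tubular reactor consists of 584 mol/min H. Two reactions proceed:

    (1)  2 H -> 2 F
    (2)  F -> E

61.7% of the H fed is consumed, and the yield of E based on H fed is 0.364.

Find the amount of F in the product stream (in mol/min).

Conversion of H: H consumed = 2ξ₁ = 0.617 × 584 → ξ₁ = 180.2 mol/min.
Yield of E: 1ξ₂ / 584 = 0.364 → ξ₂ = 212.6 mol/min.
Outlet amounts (n = n₀ + Σ ν·ξ):
  H: 584 − 2(180.2) = 223.7
  F: 0 + 2(180.2) − 1(212.6) = 147.8
  E: 0 + 1(212.6) = 212.6

148 mol/min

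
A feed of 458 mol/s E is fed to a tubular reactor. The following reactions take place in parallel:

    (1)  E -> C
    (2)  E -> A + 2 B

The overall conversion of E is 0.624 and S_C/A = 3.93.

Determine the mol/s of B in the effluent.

116 mol/s

Conversion of E: E consumed = 0.624 × 458 = 285.8 mol/s = 1ξ₁ + 1ξ₂.
Selectivity: 1ξ₁ / (1ξ₂) = 3.93 → ξ₁ = 3.93 ξ₂.
Substitute: (1·3.93 + 1) ξ₂ = 285.8 → ξ₂ = 57.97 mol/s, ξ₁ = 227.8 mol/s.
Outlet amounts (n = n₀ + Σ ν·ξ):
  E: 458 − 1(227.8) − 1(57.97) = 172.2
  C: 0 + 1(227.8) = 227.8
  A: 0 + 1(57.97) = 57.97
  B: 0 + 2(57.97) = 115.9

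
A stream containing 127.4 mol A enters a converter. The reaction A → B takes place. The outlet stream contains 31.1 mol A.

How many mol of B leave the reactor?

96.3 mol

For A: n = n₀ − 1ξ → 31.1 = 127.4 − 1ξ, giving ξ = 96.3 mol.
Outlet amounts (n = n₀ + ν ξ):
  A: 127.4 − 1(96.3) = 31.1
  B: 0 + 1(96.3) = 96.3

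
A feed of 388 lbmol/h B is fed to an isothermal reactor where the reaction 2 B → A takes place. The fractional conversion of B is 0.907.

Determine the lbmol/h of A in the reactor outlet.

B reacted = 0.907 × 388 = 351.9 lbmol/h; ν_B = −2, so ξ = 351.9/2 = 176 lbmol/h.
Outlet amounts (n = n₀ + ν ξ):
  B: 388 − 2(176) = 36.08
  A: 0 + 1(176) = 176

176 lbmol/h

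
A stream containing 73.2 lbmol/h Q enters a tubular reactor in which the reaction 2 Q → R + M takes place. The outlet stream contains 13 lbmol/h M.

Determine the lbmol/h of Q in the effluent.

47.2 lbmol/h

For M: n = n₀ + 1ξ → 13 = 0 + 1ξ, giving ξ = 13 lbmol/h.
Outlet amounts (n = n₀ + ν ξ):
  Q: 73.2 − 2(13) = 47.2
  R: 0 + 1(13) = 13
  M: 0 + 1(13) = 13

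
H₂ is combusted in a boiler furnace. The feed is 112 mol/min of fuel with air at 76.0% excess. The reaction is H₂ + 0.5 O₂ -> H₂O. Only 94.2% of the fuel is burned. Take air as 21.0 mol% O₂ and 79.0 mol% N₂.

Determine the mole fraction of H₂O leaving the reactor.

0.2

Stoichiometric O₂ = 0.5 × 112 = 56 mol/min; O₂ fed = 56 × 1.760 = 98.56 mol/min.
N₂ fed = 98.56 × 79/21 = 370.8 mol/min.
Fuel reacted = 0.942 × 112 → ξ = 105.5 mol/min.
Outlet (n = n₀ + ν ξ):
  H₂: 112 − 1(105.5) = 6.496
  O₂: 98.56 − 0.5(105.5) = 45.81
  N₂: 370.8 (inert)
  H₂O: 0 + 1(105.5) = 105.5
Total out = 528.6 mol/min; y_H₂O = 105.5 / 528.6 = 0.1996.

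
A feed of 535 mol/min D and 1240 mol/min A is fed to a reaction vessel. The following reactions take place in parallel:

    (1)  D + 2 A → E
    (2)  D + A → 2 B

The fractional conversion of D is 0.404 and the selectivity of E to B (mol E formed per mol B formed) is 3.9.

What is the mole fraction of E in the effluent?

Conversion of D: D consumed = 0.404 × 535 = 216.1 mol/min = 1ξ₁ + 1ξ₂.
Selectivity: 1ξ₁ / (2ξ₂) = 3.9 → ξ₁ = 7.8 ξ₂.
Substitute: (1·7.8 + 1) ξ₂ = 216.1 → ξ₂ = 24.56 mol/min, ξ₁ = 191.6 mol/min.
Outlet amounts (n = n₀ + Σ ν·ξ):
  D: 535 − 1(191.6) − 1(24.56) = 318.9
  A: 1240 − 2(191.6) − 1(24.56) = 832.3
  E: 0 + 1(191.6) = 191.6
  B: 0 + 2(24.56) = 49.12
Total out = 1392 mol/min; y_E = 191.6 / 1392 = 0.1376.

0.138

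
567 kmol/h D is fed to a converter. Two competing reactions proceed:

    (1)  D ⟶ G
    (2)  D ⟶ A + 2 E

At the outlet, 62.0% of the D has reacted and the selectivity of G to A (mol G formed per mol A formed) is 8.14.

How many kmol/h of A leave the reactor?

38.5 kmol/h

Conversion of D: D consumed = 0.62 × 567 = 351.5 kmol/h = 1ξ₁ + 1ξ₂.
Selectivity: 1ξ₁ / (1ξ₂) = 8.14 → ξ₁ = 8.14 ξ₂.
Substitute: (1·8.14 + 1) ξ₂ = 351.5 → ξ₂ = 38.46 kmol/h, ξ₁ = 313.1 kmol/h.
Outlet amounts (n = n₀ + Σ ν·ξ):
  D: 567 − 1(313.1) − 1(38.46) = 215.5
  G: 0 + 1(313.1) = 313.1
  A: 0 + 1(38.46) = 38.46
  E: 0 + 2(38.46) = 76.92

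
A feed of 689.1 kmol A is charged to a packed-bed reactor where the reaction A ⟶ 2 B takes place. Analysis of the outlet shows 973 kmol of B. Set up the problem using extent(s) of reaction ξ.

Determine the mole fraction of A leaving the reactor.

0.172

For B: n = n₀ + 2ξ → 973 = 0 + 2ξ, giving ξ = 486.5 kmol.
Outlet amounts (n = n₀ + ν ξ):
  A: 689.1 − 1(486.5) = 202.6
  B: 0 + 2(486.5) = 973
Total out = 1176 kmol; y_A = 202.6 / 1176 = 0.1723.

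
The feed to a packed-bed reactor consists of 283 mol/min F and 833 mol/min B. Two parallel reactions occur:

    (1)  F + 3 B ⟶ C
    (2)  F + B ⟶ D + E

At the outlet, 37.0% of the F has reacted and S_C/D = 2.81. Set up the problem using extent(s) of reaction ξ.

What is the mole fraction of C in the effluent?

0.0873

Conversion of F: F consumed = 0.37 × 283 = 104.7 mol/min = 1ξ₁ + 1ξ₂.
Selectivity: 1ξ₁ / (1ξ₂) = 2.81 → ξ₁ = 2.81 ξ₂.
Substitute: (1·2.81 + 1) ξ₂ = 104.7 → ξ₂ = 27.48 mol/min, ξ₁ = 77.23 mol/min.
Outlet amounts (n = n₀ + Σ ν·ξ):
  F: 283 − 1(77.23) − 1(27.48) = 178.3
  B: 833 − 3(77.23) − 1(27.48) = 573.8
  C: 0 + 1(77.23) = 77.23
  D: 0 + 1(27.48) = 27.48
  E: 0 + 1(27.48) = 27.48
Total out = 884.3 mol/min; y_C = 77.23 / 884.3 = 0.08733.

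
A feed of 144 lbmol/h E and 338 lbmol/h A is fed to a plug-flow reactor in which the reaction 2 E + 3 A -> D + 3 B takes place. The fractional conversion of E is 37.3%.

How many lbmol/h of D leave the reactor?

E reacted = 0.373 × 144 = 53.71 lbmol/h; ν_E = −2, so ξ = 53.71/2 = 26.86 lbmol/h.
Outlet amounts (n = n₀ + ν ξ):
  E: 144 − 2(26.86) = 90.29
  A: 338 − 3(26.86) = 257.4
  D: 0 + 1(26.86) = 26.86
  B: 0 + 3(26.86) = 80.57

26.9 lbmol/h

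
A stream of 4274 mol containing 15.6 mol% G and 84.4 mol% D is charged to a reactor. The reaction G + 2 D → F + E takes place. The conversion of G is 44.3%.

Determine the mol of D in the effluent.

3020 mol

G reacted = 0.443 × 666.7 = 295.4 mol; ν_G = −1, so ξ = 295.4/1 = 295.4 mol.
Outlet amounts (n = n₀ + ν ξ):
  G: 666.7 − 1(295.4) = 371.4
  D: 3607 − 2(295.4) = 3017
  F: 0 + 1(295.4) = 295.4
  E: 0 + 1(295.4) = 295.4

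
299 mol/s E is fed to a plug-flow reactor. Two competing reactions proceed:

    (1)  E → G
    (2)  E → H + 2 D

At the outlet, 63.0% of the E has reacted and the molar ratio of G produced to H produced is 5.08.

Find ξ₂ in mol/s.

Conversion of E: E consumed = 0.63 × 299 = 188.4 mol/s = 1ξ₁ + 1ξ₂.
Selectivity: 1ξ₁ / (1ξ₂) = 5.08 → ξ₁ = 5.08 ξ₂.
Substitute: (1·5.08 + 1) ξ₂ = 188.4 → ξ₂ = 30.98 mol/s, ξ₁ = 157.4 mol/s.
Outlet amounts (n = n₀ + Σ ν·ξ):
  E: 299 − 1(157.4) − 1(30.98) = 110.6
  G: 0 + 1(157.4) = 157.4
  H: 0 + 1(30.98) = 30.98
  D: 0 + 2(30.98) = 61.96

ξ₂ = 31 mol/s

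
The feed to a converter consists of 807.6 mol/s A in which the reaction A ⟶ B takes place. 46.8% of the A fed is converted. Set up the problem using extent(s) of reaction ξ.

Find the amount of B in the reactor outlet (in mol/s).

A reacted = 0.468 × 807.6 = 378 mol/s; ν_A = −1, so ξ = 378/1 = 378 mol/s.
Outlet amounts (n = n₀ + ν ξ):
  A: 807.6 − 1(378) = 429.6
  B: 0 + 1(378) = 378

378 mol/s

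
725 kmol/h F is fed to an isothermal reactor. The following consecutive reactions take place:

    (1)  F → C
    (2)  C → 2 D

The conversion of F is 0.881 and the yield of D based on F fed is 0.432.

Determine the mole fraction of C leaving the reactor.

0.547

Conversion of F: F consumed = 1ξ₁ = 0.881 × 725 → ξ₁ = 638.7 kmol/h.
Yield of D: 2ξ₂ / 725 = 0.432 → ξ₂ = 156.6 kmol/h.
Outlet amounts (n = n₀ + Σ ν·ξ):
  F: 725 − 1(638.7) = 86.27
  C: 0 + 1(638.7) − 1(156.6) = 482.1
  D: 0 + 2(156.6) = 313.2
Total out = 881.6 kmol/h; y_C = 482.1 / 881.6 = 0.5469.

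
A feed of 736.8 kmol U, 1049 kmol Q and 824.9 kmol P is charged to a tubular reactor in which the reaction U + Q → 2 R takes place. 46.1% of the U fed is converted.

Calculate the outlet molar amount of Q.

709 kmol

U reacted = 0.461 × 736.8 = 339.7 kmol; ν_U = −1, so ξ = 339.7/1 = 339.7 kmol.
Outlet amounts (n = n₀ + ν ξ):
  U: 736.8 − 1(339.7) = 397.1
  Q: 1049 − 1(339.7) = 709.3
  R: 0 + 2(339.7) = 679.3
  P: 824.9 (inert)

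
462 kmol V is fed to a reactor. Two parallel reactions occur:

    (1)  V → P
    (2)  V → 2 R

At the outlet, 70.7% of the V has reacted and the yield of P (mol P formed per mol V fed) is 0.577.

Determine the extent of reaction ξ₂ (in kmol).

Yield of P: 1ξ₁ / 462 = 0.577 → ξ₁ = 266.6 kmol.
Conversion of V: 1ξ₁ + 1ξ₂ = 0.707 × 462 = 326.6 → ξ₂ = 60.06 kmol.
Outlet amounts (n = n₀ + Σ ν·ξ):
  V: 462 − 1(266.6) − 1(60.06) = 135.4
  P: 0 + 1(266.6) = 266.6
  R: 0 + 2(60.06) = 120.1

ξ₂ = 60.1 kmol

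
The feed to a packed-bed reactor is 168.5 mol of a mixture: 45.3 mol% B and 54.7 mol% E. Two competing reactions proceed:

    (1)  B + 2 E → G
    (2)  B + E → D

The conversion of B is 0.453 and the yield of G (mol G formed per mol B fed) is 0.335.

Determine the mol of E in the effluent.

32 mol

Yield of G: 1ξ₁ / 76.33 = 0.335 → ξ₁ = 25.57 mol.
Conversion of B: 1ξ₁ + 1ξ₂ = 0.453 × 76.33 = 34.58 → ξ₂ = 9.007 mol.
Outlet amounts (n = n₀ + Σ ν·ξ):
  B: 76.33 − 1(25.57) − 1(9.007) = 41.75
  E: 92.17 − 2(25.57) − 1(9.007) = 32.02
  G: 0 + 1(25.57) = 25.57
  D: 0 + 1(9.007) = 9.007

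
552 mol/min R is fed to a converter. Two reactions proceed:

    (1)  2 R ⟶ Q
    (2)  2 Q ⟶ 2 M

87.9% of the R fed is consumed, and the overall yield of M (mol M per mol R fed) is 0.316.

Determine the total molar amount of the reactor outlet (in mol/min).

Conversion of R: R consumed = 2ξ₁ = 0.879 × 552 → ξ₁ = 242.6 mol/min.
Yield of M: 2ξ₂ / 552 = 0.316 → ξ₂ = 87.22 mol/min.
Outlet amounts (n = n₀ + Σ ν·ξ):
  R: 552 − 2(242.6) = 66.79
  Q: 0 + 1(242.6) − 2(87.22) = 68.17
  M: 0 + 2(87.22) = 174.4
Total out = 66.79 + 68.17 + 174.4 = 309.4 mol/min.

309 mol/min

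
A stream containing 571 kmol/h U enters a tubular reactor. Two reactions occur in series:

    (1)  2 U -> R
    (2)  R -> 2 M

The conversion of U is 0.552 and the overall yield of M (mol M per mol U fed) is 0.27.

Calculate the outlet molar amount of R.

Conversion of U: U consumed = 2ξ₁ = 0.552 × 571 → ξ₁ = 157.6 kmol/h.
Yield of M: 2ξ₂ / 571 = 0.27 → ξ₂ = 77.09 kmol/h.
Outlet amounts (n = n₀ + Σ ν·ξ):
  U: 571 − 2(157.6) = 255.8
  R: 0 + 1(157.6) − 1(77.09) = 80.51
  M: 0 + 2(77.09) = 154.2

80.5 kmol/h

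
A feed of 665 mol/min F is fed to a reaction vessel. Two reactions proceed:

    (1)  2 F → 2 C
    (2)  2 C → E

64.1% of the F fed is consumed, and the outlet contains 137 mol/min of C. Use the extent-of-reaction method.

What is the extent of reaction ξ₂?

Conversion of F: F consumed = 2ξ₁ = 0.641 × 665 → ξ₁ = 213.1 mol/min.
C balance: n_C = 0 + 2ξ₁ − 2ξ₂ = 137 → ξ₂ = (2·213.1 − 137)/2 = 144.6 mol/min.
Outlet amounts (n = n₀ + Σ ν·ξ):
  F: 665 − 2(213.1) = 238.7
  C: 0 + 2(213.1) − 2(144.6) = 137
  E: 0 + 1(144.6) = 144.6

ξ₂ = 145 mol/min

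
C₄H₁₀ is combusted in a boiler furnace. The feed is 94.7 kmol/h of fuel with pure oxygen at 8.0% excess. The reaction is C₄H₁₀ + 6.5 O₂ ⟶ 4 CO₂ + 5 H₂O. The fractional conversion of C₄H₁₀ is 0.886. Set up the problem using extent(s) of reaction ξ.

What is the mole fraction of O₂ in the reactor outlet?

Stoichiometric O₂ = 6.5 × 94.7 = 615.6 kmol/h; O₂ fed = 615.6 × 1.080 = 664.8 kmol/h.
Fuel reacted = 0.886 × 94.7 → ξ = 83.9 kmol/h.
Outlet (n = n₀ + ν ξ):
  C₄H₁₀: 94.7 − 1(83.9) = 10.8
  O₂: 664.8 − 6.5(83.9) = 119.4
  CO₂: 0 + 4(83.9) = 335.6
  H₂O: 0 + 5(83.9) = 419.5
Total out = 885.4 kmol/h; y_O₂ = 119.4 / 885.4 = 0.1349.

0.135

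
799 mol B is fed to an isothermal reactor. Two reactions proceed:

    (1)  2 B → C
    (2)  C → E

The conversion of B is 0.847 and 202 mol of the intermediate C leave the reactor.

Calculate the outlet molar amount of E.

Conversion of B: B consumed = 2ξ₁ = 0.847 × 799 → ξ₁ = 338.4 mol.
C balance: n_C = 0 + 1ξ₁ − 1ξ₂ = 202 → ξ₂ = (1·338.4 − 202)/1 = 136.4 mol.
Outlet amounts (n = n₀ + Σ ν·ξ):
  B: 799 − 2(338.4) = 122.2
  C: 0 + 1(338.4) − 1(136.4) = 202
  E: 0 + 1(136.4) = 136.4

136 mol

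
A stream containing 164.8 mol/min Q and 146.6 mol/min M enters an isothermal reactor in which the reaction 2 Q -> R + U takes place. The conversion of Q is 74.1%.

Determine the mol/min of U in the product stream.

61.1 mol/min

Q reacted = 0.741 × 164.8 = 122.1 mol/min; ν_Q = −2, so ξ = 122.1/2 = 61.06 mol/min.
Outlet amounts (n = n₀ + ν ξ):
  Q: 164.8 − 2(61.06) = 42.68
  R: 0 + 1(61.06) = 61.06
  U: 0 + 1(61.06) = 61.06
  M: 146.6 (inert)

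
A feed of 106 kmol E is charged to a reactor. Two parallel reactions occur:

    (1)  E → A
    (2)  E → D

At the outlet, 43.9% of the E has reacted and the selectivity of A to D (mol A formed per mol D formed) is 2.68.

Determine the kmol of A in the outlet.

33.9 kmol

Conversion of E: E consumed = 0.439 × 106 = 46.53 kmol = 1ξ₁ + 1ξ₂.
Selectivity: 1ξ₁ / (1ξ₂) = 2.68 → ξ₁ = 2.68 ξ₂.
Substitute: (1·2.68 + 1) ξ₂ = 46.53 → ξ₂ = 12.65 kmol, ξ₁ = 33.89 kmol.
Outlet amounts (n = n₀ + Σ ν·ξ):
  E: 106 − 1(33.89) − 1(12.65) = 59.47
  A: 0 + 1(33.89) = 33.89
  D: 0 + 1(12.65) = 12.65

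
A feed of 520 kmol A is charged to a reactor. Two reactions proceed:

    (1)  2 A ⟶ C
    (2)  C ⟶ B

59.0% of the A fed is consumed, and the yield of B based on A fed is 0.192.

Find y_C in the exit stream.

Conversion of A: A consumed = 2ξ₁ = 0.59 × 520 → ξ₁ = 153.4 kmol.
Yield of B: 1ξ₂ / 520 = 0.192 → ξ₂ = 99.84 kmol.
Outlet amounts (n = n₀ + Σ ν·ξ):
  A: 520 − 2(153.4) = 213.2
  C: 0 + 1(153.4) − 1(99.84) = 53.56
  B: 0 + 1(99.84) = 99.84
Total out = 366.6 kmol; y_C = 53.56 / 366.6 = 0.1461.

0.146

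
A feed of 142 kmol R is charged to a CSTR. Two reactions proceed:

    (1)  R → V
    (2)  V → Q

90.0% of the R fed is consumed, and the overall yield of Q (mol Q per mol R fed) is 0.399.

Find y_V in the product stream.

0.501

Conversion of R: R consumed = 1ξ₁ = 0.9 × 142 → ξ₁ = 127.8 kmol.
Yield of Q: 1ξ₂ / 142 = 0.399 → ξ₂ = 56.66 kmol.
Outlet amounts (n = n₀ + Σ ν·ξ):
  R: 142 − 1(127.8) = 14.2
  V: 0 + 1(127.8) − 1(56.66) = 71.14
  Q: 0 + 1(56.66) = 56.66
Total out = 142 kmol; y_V = 71.14 / 142 = 0.501.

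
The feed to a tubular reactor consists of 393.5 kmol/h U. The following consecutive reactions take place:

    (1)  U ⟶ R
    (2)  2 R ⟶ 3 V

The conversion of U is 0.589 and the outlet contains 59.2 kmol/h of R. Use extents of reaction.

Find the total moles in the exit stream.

480 kmol/h

Conversion of U: U consumed = 1ξ₁ = 0.589 × 393.5 → ξ₁ = 231.8 kmol/h.
R balance: n_R = 0 + 1ξ₁ − 2ξ₂ = 59.2 → ξ₂ = (1·231.8 − 59.2)/2 = 86.29 kmol/h.
Outlet amounts (n = n₀ + Σ ν·ξ):
  U: 393.5 − 1(231.8) = 161.7
  R: 0 + 1(231.8) − 2(86.29) = 59.2
  V: 0 + 3(86.29) = 258.9
Total out = 161.7 + 59.2 + 258.9 = 479.8 kmol/h.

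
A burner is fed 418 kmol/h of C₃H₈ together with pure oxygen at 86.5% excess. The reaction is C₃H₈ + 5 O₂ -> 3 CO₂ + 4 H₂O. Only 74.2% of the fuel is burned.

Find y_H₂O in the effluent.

0.268

Stoichiometric O₂ = 5 × 418 = 2090 kmol/h; O₂ fed = 2090 × 1.865 = 3898 kmol/h.
Fuel reacted = 0.742 × 418 → ξ = 310.2 kmol/h.
Outlet (n = n₀ + ν ξ):
  C₃H₈: 418 − 1(310.2) = 107.8
  O₂: 3898 − 5(310.2) = 2347
  CO₂: 0 + 3(310.2) = 930.5
  H₂O: 0 + 4(310.2) = 1241
Total out = 4626 kmol/h; y_H₂O = 1241 / 4626 = 0.2682.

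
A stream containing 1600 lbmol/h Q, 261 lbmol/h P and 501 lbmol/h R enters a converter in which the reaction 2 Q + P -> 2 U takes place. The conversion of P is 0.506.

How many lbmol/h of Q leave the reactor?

1340 lbmol/h

P reacted = 0.506 × 261 = 132.1 lbmol/h; ν_P = −1, so ξ = 132.1/1 = 132.1 lbmol/h.
Outlet amounts (n = n₀ + ν ξ):
  Q: 1600 − 2(132.1) = 1336
  P: 261 − 1(132.1) = 128.9
  U: 0 + 2(132.1) = 264.1
  R: 501 (inert)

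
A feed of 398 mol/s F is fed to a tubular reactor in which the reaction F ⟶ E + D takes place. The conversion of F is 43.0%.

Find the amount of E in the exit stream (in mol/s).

171 mol/s

F reacted = 0.43 × 398 = 171.1 mol/s; ν_F = −1, so ξ = 171.1/1 = 171.1 mol/s.
Outlet amounts (n = n₀ + ν ξ):
  F: 398 − 1(171.1) = 226.9
  E: 0 + 1(171.1) = 171.1
  D: 0 + 1(171.1) = 171.1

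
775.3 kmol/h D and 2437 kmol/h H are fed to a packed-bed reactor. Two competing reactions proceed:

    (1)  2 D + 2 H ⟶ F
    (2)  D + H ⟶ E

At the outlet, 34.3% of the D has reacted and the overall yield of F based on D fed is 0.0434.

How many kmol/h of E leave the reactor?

Yield of F: 1ξ₁ / 775.3 = 0.0434 → ξ₁ = 33.65 kmol/h.
Conversion of D: 2ξ₁ + 1ξ₂ = 0.343 × 775.3 = 265.9 → ξ₂ = 198.6 kmol/h.
Outlet amounts (n = n₀ + Σ ν·ξ):
  D: 775.3 − 2(33.65) − 1(198.6) = 509.4
  H: 2437 − 2(33.65) − 1(198.6) = 2171
  F: 0 + 1(33.65) = 33.65
  E: 0 + 1(198.6) = 198.6

199 kmol/h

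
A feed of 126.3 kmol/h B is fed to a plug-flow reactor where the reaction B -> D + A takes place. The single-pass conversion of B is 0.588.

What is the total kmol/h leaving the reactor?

201 kmol/h

B reacted = 0.588 × 126.3 = 74.26 kmol/h; ν_B = −1, so ξ = 74.26/1 = 74.26 kmol/h.
Outlet amounts (n = n₀ + ν ξ):
  B: 126.3 − 1(74.26) = 52.04
  D: 0 + 1(74.26) = 74.26
  A: 0 + 1(74.26) = 74.26
Total out = 52.04 + 74.26 + 74.26 = 200.6 kmol/h.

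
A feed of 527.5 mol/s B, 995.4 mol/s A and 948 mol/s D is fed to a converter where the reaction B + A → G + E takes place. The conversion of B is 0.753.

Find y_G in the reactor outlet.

0.161

B reacted = 0.753 × 527.5 = 397.2 mol/s; ν_B = −1, so ξ = 397.2/1 = 397.2 mol/s.
Outlet amounts (n = n₀ + ν ξ):
  B: 527.5 − 1(397.2) = 130.3
  A: 995.4 − 1(397.2) = 598.2
  G: 0 + 1(397.2) = 397.2
  E: 0 + 1(397.2) = 397.2
  D: 948 (inert)
Total out = 2471 mol/s; y_G = 397.2 / 2471 = 0.1608.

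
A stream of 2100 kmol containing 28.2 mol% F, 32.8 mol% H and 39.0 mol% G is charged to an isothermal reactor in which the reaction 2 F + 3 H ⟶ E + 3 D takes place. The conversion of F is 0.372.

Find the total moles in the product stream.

F reacted = 0.372 × 592.2 = 220.3 kmol; ν_F = −2, so ξ = 220.3/2 = 110.1 kmol.
Outlet amounts (n = n₀ + ν ξ):
  F: 592.2 − 2(110.1) = 371.9
  H: 688.8 − 3(110.1) = 358.4
  E: 0 + 1(110.1) = 110.1
  D: 0 + 3(110.1) = 330.4
  G: 819 (inert)
Total out = 371.9 + 358.4 + 110.1 + 330.4 + 819 = 1990 kmol.

1990 kmol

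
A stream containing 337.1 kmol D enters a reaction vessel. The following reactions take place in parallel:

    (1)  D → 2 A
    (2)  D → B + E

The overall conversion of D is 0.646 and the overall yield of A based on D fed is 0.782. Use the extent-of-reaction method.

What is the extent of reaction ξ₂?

ξ₂ = 86 kmol

Yield of A: 2ξ₁ / 337.1 = 0.782 → ξ₁ = 131.8 kmol.
Conversion of D: 1ξ₁ + 1ξ₂ = 0.646 × 337.1 = 217.8 → ξ₂ = 85.96 kmol.
Outlet amounts (n = n₀ + Σ ν·ξ):
  D: 337.1 − 1(131.8) − 1(85.96) = 119.3
  A: 0 + 2(131.8) = 263.6
  B: 0 + 1(85.96) = 85.96
  E: 0 + 1(85.96) = 85.96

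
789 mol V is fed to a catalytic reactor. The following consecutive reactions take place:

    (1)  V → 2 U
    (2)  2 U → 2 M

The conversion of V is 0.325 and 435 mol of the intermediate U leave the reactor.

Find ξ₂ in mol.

Conversion of V: V consumed = 1ξ₁ = 0.325 × 789 → ξ₁ = 256.4 mol.
U balance: n_U = 0 + 2ξ₁ − 2ξ₂ = 435 → ξ₂ = (2·256.4 − 435)/2 = 38.93 mol.
Outlet amounts (n = n₀ + Σ ν·ξ):
  V: 789 − 1(256.4) = 532.6
  U: 0 + 2(256.4) − 2(38.93) = 435
  M: 0 + 2(38.93) = 77.85

ξ₂ = 38.9 mol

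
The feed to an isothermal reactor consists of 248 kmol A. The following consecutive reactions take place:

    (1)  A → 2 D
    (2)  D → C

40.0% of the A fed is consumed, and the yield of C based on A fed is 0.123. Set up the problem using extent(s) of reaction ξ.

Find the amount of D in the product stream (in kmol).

Conversion of A: A consumed = 1ξ₁ = 0.4 × 248 → ξ₁ = 99.2 kmol.
Yield of C: 1ξ₂ / 248 = 0.123 → ξ₂ = 30.5 kmol.
Outlet amounts (n = n₀ + Σ ν·ξ):
  A: 248 − 1(99.2) = 148.8
  D: 0 + 2(99.2) − 1(30.5) = 167.9
  C: 0 + 1(30.5) = 30.5

168 kmol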